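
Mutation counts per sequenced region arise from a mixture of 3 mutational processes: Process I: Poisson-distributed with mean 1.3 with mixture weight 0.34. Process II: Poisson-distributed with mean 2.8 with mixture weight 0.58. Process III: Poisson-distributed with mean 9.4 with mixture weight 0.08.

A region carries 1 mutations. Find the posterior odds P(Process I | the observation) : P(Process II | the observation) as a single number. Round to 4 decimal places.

1.2198

The posterior odds equal the prior odds times the likelihood ratio: (w_i/w_j)·(f_i(x)/f_j(x)).
Evaluate each component's likelihood at the observed value:
  f_I = e^(−1.3)·1.3^1/1! = 0.354291
  f_II = e^(−2.8)·2.8^1/1! = 0.170268
  f_III = e^(−9.4)·9.4^1/1! = 0.000777606
Odds = (0.34/0.58) × (0.354291/0.170268) = 0.586207 × 2.08078 ≈ 1.2198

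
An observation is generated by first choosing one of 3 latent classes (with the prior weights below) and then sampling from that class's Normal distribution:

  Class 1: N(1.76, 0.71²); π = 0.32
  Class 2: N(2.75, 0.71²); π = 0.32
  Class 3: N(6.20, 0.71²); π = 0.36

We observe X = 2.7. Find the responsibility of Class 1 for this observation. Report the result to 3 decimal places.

P(component k | x) = w_k·f_k(x) / marginal(x), where marginal(x) = Σ_j w_j·f_j(x).
Normal densities:
  f_1 = (1/(0.71·√(2π)))·exp(−(2.7−1.76)²/(2·0.71²)) = 0.561891·exp(-0.87641) = 0.2339
  f_2 = (1/(0.71·√(2π)))·exp(−(2.7−2.75)²/(2·0.71²)) = 0.561891·exp(-0.00248) = 0.560499
  f_3 = (1/(0.71·√(2π)))·exp(−(2.7−6.20)²/(2·0.71²)) = 0.561891·exp(-12.15037) = 2.9704e-06
Weight by the priors:
  w_1·f_1 = 0.32 × 0.2339 = 0.074848
  w_2·f_2 = 0.32 × 0.560499 = 0.17936
  w_3·f_3 = 0.36 × 2.9704e-06 = 1.06934e-06
Denominator: 0.074848 + 0.17936 + 1.06934e-06 = 0.254209
Responsibility of Class 1: 0.074848 / 0.254209 ≈ 0.294

0.294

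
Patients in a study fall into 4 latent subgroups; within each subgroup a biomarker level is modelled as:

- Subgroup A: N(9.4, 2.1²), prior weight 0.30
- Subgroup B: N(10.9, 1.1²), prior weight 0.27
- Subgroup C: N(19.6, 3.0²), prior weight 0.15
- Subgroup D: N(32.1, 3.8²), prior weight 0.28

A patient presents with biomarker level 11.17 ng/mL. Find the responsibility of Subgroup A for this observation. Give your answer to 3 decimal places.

The responsibility of component k is P(Z=k) f_k(x) divided by Σ_j P(Z=j) f_j(x).
Normal densities:
  L_A = 0.133177
  L_B = 0.351913
  L_C = 0.0025655
  L_D = 2.71363e-08
Unnormalised posteriors:
  P(Z=A)·L_A = 0.30 × 0.133177 = 0.039953
  P(Z=B)·L_B = 0.27 × 0.351913 = 0.0950164
  P(Z=C)·L_C = 0.15 × 0.0025655 = 0.000384825
  P(Z=D)·L_D = 0.28 × 2.71363e-08 = 7.59818e-09
Sum: 0.039953 + 0.0950164 + 0.000384825 + 7.59818e-09 = 0.135354
P(Subgroup A | the observation) ≈ 0.295

0.295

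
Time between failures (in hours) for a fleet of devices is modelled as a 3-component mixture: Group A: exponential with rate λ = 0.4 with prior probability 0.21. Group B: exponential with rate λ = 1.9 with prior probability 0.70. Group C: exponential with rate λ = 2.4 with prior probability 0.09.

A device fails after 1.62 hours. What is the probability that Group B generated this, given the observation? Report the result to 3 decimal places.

By Bayes' theorem, P(k | x) = π_k f_k(x) / Σ_j π_j f_j(x).
Component likelihoods at x = 1.62 hours:
  p_A = 0.4·e^(−0.4·1.62) = 0.4·e^(−0.6480) = 0.209236
  p_B = 1.9·e^(−1.9·1.62) = 1.9·e^(−3.0780) = 0.0874974
  p_C = 2.4·e^(−2.4·1.62) = 2.4·e^(−3.8880) = 0.0491671
Weight by the priors:
  π_A·p_A = 0.21 × 0.209236 = 0.0439396
  π_B·p_B = 0.70 × 0.0874974 = 0.0612482
  π_C·p_C = 0.09 × 0.0491671 = 0.00442504
Normaliser: 0.0439396 + 0.0612482 + 0.00442504 = 0.109613
So the posterior for Group B is 0.0612482 / 0.109613 ≈ 0.559.

0.559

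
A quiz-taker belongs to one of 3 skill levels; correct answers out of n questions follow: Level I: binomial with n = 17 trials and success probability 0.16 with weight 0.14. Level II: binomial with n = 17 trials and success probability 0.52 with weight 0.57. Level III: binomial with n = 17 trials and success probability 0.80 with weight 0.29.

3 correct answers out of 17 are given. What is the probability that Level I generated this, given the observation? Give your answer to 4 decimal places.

0.9476

P(component k | x) = π_k·f_k(x) / marginal(x), where marginal(x) = Σ_j π_j·f_j(x).
Binomial probabilities:
  L_I = 0.242537
  L_II = 0.00329531
  L_III = 5.70425e-08
Weight by the priors:
  π_I·L_I = 0.14 × 0.242537 = 0.0339552
  π_II·L_II = 0.57 × 0.00329531 = 0.00187833
  π_III·L_III = 0.29 × 5.70425e-08 = 1.65423e-08
Evidence: 0.0339552 + 0.00187833 + 1.65423e-08 = 0.0358336
P(Level I | 3 correct answers out of 17) ≈ 0.9476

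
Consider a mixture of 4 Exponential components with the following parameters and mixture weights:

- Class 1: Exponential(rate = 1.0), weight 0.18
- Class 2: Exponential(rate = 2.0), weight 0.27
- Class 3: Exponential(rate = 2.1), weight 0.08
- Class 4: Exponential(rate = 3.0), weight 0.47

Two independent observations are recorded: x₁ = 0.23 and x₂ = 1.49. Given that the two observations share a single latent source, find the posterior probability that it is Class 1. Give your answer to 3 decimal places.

0.320

Apply Bayes' rule: the posterior for each component is proportional to its prior times its likelihood at x.
Since both observations come from the same component, the likelihood for component k is f_k(x₁)·f_k(x₂).
  f_1 = [0.794534] × [0.225373] = 0.179066
  f_2 = [1.26257] × [0.101586] = 0.128259
  f_3 = [1.29555] × [0.0918992] = 0.11906
  f_4 = [1.50473] × [0.0343419] = 0.0516753
Prior × likelihood for each component:
  π_1·f_1 = 0.18 × 0.179066 = 0.0322319
  π_2·f_2 = 0.27 × 0.128259 = 0.0346299
  π_3·f_3 = 0.08 × 0.11906 = 0.00952482
  π_4·f_4 = 0.47 × 0.0516753 = 0.0242874
Normaliser: 0.0322319 + 0.0346299 + 0.00952482 + 0.0242874 = 0.100674
So the posterior for Class 1 is 0.0322319 / 0.100674 ≈ 0.320.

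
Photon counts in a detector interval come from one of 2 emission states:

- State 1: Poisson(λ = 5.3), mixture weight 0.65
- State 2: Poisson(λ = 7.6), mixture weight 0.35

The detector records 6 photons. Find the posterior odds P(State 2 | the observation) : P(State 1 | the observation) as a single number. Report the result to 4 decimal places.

Since P(k|x) ∝ π_k f_k(x), the posterior odds are π_i f_i(x) / (π_j f_j(x)).
Evaluate each component's likelihood at the observed value:
  f_1 = e^(−5.3)·5.3^6/6! = 0.15366
  f_2 = e^(−7.6)·7.6^6/6! = 0.13394
Posterior odds = (π_2·f_2) / (π_1·f_1) = (0.35·0.13394) / (0.65·0.15366) = 0.0468791 / 0.0998793 ≈ 0.4694

0.4694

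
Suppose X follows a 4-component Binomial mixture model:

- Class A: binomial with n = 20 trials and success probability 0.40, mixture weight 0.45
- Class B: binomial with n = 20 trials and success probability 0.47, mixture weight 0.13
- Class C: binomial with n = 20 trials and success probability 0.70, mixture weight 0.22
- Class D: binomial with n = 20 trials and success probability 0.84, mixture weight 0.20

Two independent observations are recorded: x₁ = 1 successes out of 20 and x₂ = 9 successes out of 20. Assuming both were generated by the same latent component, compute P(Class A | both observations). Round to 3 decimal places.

Apply Bayes' rule: the posterior for each component is proportional to its prior times its likelihood at x.
Since both observations come from the same component, the likelihood for component k is f_k(x₁)·f_k(x₂).
  L_A = [C(20,1)·0.40^1·0.60^19 = 20·0.4·6.0936e-05 = 0.000487488] × [0.159738] = 7.78706e-05
  L_B = [C(20,1)·0.47^1·0.53^19 = 20·0.47·5.77087e-06 = 5.42462e-05] × [0.174229] = 9.45128e-06
  L_C = [C(20,1)·0.70^1·0.30^19 = 20·0.7·1.16226e-10 = 1.62717e-09] × [0.0120067] = 1.95368e-11
  L_D = [C(20,1)·0.84^1·0.16^19 = 20·0.84·7.55579e-16 = 1.26937e-14] × [6.15232e-05] = 7.80959e-19
Weight by the priors:
  P(Z=A)·L_A = 0.45 × 7.78706e-05 = 3.50418e-05
  P(Z=B)·L_B = 0.13 × 9.45128e-06 = 1.22867e-06
  P(Z=C)·L_C = 0.22 × 1.95368e-11 = 4.2981e-12
  P(Z=D)·L_D = 0.20 × 7.80959e-19 = 1.56192e-19
Evidence: 3.50418e-05 + 1.22867e-06 + 4.2981e-12 + 1.56192e-19 = 3.62704e-05
So the posterior for Class A is 3.50418e-05 / 3.62704e-05 ≈ 0.966.

0.966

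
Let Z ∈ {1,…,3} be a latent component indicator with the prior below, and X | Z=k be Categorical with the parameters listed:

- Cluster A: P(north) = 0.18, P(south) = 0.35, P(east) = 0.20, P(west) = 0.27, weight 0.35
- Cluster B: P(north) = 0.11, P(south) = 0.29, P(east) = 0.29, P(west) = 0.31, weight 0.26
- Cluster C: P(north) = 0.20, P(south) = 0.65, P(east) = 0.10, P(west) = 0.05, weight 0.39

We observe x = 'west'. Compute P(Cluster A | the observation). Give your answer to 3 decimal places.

Posterior ∝ prior × likelihood, so P(k | x) ∝ w_k f_k(x); normalise over all components.
Component likelihoods at x = 'west':
  p_A = 0.27
  p_B = 0.31
  p_C = 0.05
Weight by the priors:
  w_A·p_A = 0.35 × 0.27 = 0.0945
  w_B·p_B = 0.26 × 0.31 = 0.0806
  w_C·p_C = 0.39 × 0.05 = 0.0195
Denominator: 0.0945 + 0.0806 + 0.0195 = 0.1946
P(Cluster A | data) ≈ 0.486

0.486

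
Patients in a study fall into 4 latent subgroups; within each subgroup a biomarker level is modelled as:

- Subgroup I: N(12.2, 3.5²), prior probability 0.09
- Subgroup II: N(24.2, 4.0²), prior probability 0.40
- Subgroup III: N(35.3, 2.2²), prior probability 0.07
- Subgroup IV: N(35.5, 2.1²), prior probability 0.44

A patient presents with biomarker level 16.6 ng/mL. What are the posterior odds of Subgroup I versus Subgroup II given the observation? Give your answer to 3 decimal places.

0.709

The posterior odds equal the prior odds times the likelihood ratio: (π_i/π_j)·(f_i(x)/f_j(x)).
Evaluate each component's likelihood at the observed value:
  p_I = (1/(3.5·√(2π)))·exp(−(16.6−12.2)²/(2·3.5²)) = 0.113984·exp(-0.79020) = 0.0517203
  p_II = (1/(4.0·√(2π)))·exp(−(16.6−24.2)²/(2·4.0²)) = 0.099736·exp(-1.80500) = 0.016404
  p_III = (1/(2.2·√(2π)))·exp(−(16.6−35.3)²/(2·2.2²)) = 0.181337·exp(-36.12500) = 3.71193e-17
  p_IV = (1/(2.1·√(2π)))·exp(−(16.6−35.5)²/(2·2.1²)) = 0.189973·exp(-40.50000) = 4.89513e-19
Posterior odds = (π_I·p_I) / (π_II·p_II) = (0.09·0.0517203) / (0.40·0.016404) = 0.00465482 / 0.00656158 ≈ 0.709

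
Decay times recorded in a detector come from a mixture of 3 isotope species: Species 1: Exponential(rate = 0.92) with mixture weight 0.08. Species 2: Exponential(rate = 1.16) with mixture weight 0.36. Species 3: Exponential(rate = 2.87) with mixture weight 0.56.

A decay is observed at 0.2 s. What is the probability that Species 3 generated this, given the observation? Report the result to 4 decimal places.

0.6976

P(component k | x) = π_k·f_k(x) / marginal(x), where marginal(x) = Σ_j π_j·f_j(x).
Exponential densities:
  f_1 = 0.765381
  f_2 = 0.919818
  f_3 = 1.61658
Unnormalised posteriors:
  π_1·f_1 = 0.08 × 0.765381 = 0.0612305
  π_2·f_2 = 0.36 × 0.919818 = 0.331134
  π_3·f_3 = 0.56 × 1.61658 = 0.905284
Normaliser: 0.0612305 + 0.331134 + 0.905284 = 1.29765
P(Species 3 | x) ≈ 0.6976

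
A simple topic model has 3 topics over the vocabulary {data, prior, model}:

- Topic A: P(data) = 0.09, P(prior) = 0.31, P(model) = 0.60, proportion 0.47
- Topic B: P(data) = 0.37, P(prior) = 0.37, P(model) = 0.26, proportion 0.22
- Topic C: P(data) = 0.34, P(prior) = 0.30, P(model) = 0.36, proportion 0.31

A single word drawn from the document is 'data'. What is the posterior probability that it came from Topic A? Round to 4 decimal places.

0.1846

By Bayes' theorem, P(k | x) = π_k f_k(x) / Σ_j π_j f_j(x).
Categorical probabilities:
  f_A = P(data | comp) = 0.09
  f_B = P(data | comp) = 0.37
  f_C = P(data | comp) = 0.34
Multiply by the mixture weights:
  π_A·f_A = 0.47 × 0.09 = 0.0423
  π_B·f_B = 0.22 × 0.37 = 0.0814
  π_C·f_C = 0.31 × 0.34 = 0.1054
Evidence: 0.0423 + 0.0814 + 0.1054 = 0.2291
P(Topic A | 'data') = 0.0423 / 0.2291 ≈ 0.1846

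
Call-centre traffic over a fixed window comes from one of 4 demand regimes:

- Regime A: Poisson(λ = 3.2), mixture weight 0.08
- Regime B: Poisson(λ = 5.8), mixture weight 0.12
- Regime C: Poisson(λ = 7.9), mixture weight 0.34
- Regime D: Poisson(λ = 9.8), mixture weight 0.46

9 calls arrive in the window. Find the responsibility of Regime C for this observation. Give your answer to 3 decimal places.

0.386

The responsibility of component k is π_k f_k(x) divided by Σ_j π_j f_j(x).
Poisson probabilities:
  f_A = 0.00395225
  f_B = 0.0619699
  f_C = 0.122449
  f_D = 0.127405
Unnormalised posteriors:
  π_A·f_A = 0.08 × 0.00395225 = 0.00031618
  π_B·f_B = 0.12 × 0.0619699 = 0.00743639
  π_C·f_C = 0.34 × 0.122449 = 0.0416326
  π_D·f_D = 0.46 × 0.127405 = 0.0586062
Normaliser: 0.00031618 + 0.00743639 + 0.0416326 + 0.0586062 = 0.107991
P(Regime C | 9 calls) = 0.0416326 / 0.107991 ≈ 0.386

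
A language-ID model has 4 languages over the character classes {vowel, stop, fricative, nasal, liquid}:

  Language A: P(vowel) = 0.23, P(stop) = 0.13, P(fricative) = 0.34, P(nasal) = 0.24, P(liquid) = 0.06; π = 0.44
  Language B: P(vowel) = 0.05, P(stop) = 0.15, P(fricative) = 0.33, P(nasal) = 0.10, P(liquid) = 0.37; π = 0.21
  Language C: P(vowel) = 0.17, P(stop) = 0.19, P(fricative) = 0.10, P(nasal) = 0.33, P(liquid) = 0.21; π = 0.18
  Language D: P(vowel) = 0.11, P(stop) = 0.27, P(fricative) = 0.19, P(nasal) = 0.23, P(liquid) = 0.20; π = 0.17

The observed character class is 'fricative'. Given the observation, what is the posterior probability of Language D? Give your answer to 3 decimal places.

0.120

Apply Bayes' rule: the posterior for each component is proportional to its prior times its likelihood at x.
Categorical probabilities:
  f_A = P(fricative | comp) = 0.34
  f_B = P(fricative | comp) = 0.33
  f_C = P(fricative | comp) = 0.10
  f_D = P(fricative | comp) = 0.19
Multiply by the mixture weights:
  π_A·f_A = 0.44 × 0.34 = 0.1496
  π_B·f_B = 0.21 × 0.33 = 0.0693
  π_C·f_C = 0.18 × 0.1 = 0.018
  π_D·f_D = 0.17 × 0.19 = 0.0323
Denominator: 0.1496 + 0.0693 + 0.018 + 0.0323 = 0.2692
Responsibility of Language D: 0.0323 / 0.2692 ≈ 0.120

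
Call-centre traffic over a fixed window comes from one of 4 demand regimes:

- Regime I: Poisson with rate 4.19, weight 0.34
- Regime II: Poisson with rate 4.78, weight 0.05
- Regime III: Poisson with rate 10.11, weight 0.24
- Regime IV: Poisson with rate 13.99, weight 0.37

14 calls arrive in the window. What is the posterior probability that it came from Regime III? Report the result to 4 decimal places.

0.2495

By Bayes' theorem, P(k | x) = π_k f_k(x) / Σ_j π_j f_j(x).
Component likelihoods at x = 14 calls:
  f_I = e^(−4.19)·4.19^14/14! = 8.93088e-05
  f_II = e^(−4.78)·4.78^14/14! = 0.000313079
  f_III = e^(−10.11)·10.11^14/14! = 0.0543739
  f_IV = e^(−13.99)·13.99^14/14! = 0.105989
Weight by the priors:
  π_I·f_I = 0.34 × 8.93088e-05 = 3.0365e-05
  π_II·f_II = 0.05 × 0.000313079 = 1.5654e-05
  π_III·f_III = 0.24 × 0.0543739 = 0.0130497
  π_IV·f_IV = 0.37 × 0.105989 = 0.0392158
Marginal: 3.0365e-05 + 1.5654e-05 + 0.0130497 + 0.0392158 = 0.0523116
P(Regime III | the observation) ≈ 0.2495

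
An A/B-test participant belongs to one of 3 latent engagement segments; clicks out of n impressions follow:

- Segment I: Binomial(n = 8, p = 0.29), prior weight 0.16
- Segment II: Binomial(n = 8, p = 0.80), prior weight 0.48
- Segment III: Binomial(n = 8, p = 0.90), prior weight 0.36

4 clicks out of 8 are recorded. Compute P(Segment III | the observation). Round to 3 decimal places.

0.038

The responsibility of component k is π_k f_k(x) divided by Σ_j π_j f_j(x).
Component likelihoods at x = 4 clicks out of 8:
  p_I = C(8,4)·0.29^4·0.71^4 = 70·0.00707281·0.254117 = 0.125812
  p_II = C(8,4)·0.80^4·0.20^4 = 70·0.4096·0.0016 = 0.0458752
  p_III = C(8,4)·0.90^4·0.10^4 = 70·0.6561·0.0001 = 0.0045927
Multiply by the mixture weights:
  π_I·p_I = 0.16 × 0.125812 = 0.02013
  π_II·p_II = 0.48 × 0.0458752 = 0.0220201
  π_III·p_III = 0.36 × 0.0045927 = 0.00165337
Evidence: 0.02013 + 0.0220201 + 0.00165337 = 0.0438035
Responsibility of Segment III: 0.00165337 / 0.0438035 ≈ 0.038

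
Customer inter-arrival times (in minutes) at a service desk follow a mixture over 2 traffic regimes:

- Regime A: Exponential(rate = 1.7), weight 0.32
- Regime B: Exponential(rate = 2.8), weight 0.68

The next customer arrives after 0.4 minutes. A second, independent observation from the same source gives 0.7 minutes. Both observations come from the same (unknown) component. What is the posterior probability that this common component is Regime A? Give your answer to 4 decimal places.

Apply Bayes' rule: the posterior for each component is proportional to its prior times its likelihood at x.
Since both observations come from the same component, the likelihood for component k is f_k(x₁)·f_k(x₂).
  p_A = [1.7·e^(−1.7·0.4) = 1.7·e^(−0.6800) = 0.861249] × [0.517176] = 0.445417
  p_B = [2.8·e^(−2.8·0.4) = 2.8·e^(−1.1200) = 0.913583] × [0.394404] = 0.360321
Prior × likelihood for each component:
  P(Z=A)·p_A = 0.32 × 0.445417 = 0.142534
  P(Z=B)·p_B = 0.68 × 0.360321 = 0.245018
Normaliser: 0.142534 + 0.245018 = 0.387552
So the posterior for Regime A is 0.142534 / 0.387552 ≈ 0.3678.

0.3678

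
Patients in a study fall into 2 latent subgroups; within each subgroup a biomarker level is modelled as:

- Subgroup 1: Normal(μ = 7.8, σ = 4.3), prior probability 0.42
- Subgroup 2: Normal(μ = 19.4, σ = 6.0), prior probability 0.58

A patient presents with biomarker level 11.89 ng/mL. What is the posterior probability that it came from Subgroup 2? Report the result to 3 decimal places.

The responsibility of component k is π_k f_k(x) divided by Σ_j π_j f_j(x).
Evaluate each component's likelihood at the observed value:
  p_1 = (1/(4.3·√(2π)))·exp(−(11.89−7.8)²/(2·4.3²)) = 0.092777·exp(-0.45236) = 0.0590182
  p_2 = (1/(6.0·√(2π)))·exp(−(11.89−19.4)²/(2·6.0²)) = 0.066490·exp(-0.78333) = 0.0303781
Unnormalised posteriors:
  π_1·p_1 = 0.42 × 0.0590182 = 0.0247877
  π_2·p_2 = 0.58 × 0.0303781 = 0.0176193
Normaliser: 0.0247877 + 0.0176193 = 0.042407
P(Subgroup 2 | 11.89 ng/mL) ≈ 0.415

0.415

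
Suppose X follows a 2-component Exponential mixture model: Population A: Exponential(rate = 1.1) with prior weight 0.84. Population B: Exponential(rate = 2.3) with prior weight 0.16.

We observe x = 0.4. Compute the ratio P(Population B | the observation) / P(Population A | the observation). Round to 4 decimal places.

Posterior odds = (π_i f_i(x)) / (π_j f_j(x)); the normalising sum cancels.
Exponential densities:
  f_A = 0.70844
  f_B = 0.916594
Posterior odds = (π_B·f_B) / (π_A·f_A) = (0.16·0.916594) / (0.84·0.70844) = 0.146655 / 0.59509 ≈ 0.2464

0.2464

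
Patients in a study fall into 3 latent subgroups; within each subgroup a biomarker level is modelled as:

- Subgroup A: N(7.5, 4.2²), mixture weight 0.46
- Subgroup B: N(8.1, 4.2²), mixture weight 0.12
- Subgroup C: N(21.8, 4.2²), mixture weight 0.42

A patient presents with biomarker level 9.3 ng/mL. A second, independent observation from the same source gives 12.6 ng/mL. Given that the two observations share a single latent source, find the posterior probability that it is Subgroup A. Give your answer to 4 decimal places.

P(component k | x) = π_k·f_k(x) / marginal(x), where marginal(x) = Σ_j π_j·f_j(x).
Since both observations come from the same component, the likelihood for component k is f_k(x₁)·f_k(x₂).
  p_A = [(1/(4.2·√(2π)))·exp(−(9.3−7.5)²/(2·4.2²)) = 0.094986·exp(-0.09184) = 0.0866516] × [0.0454443] = 0.00393782
  p_B = [(1/(4.2·√(2π)))·exp(−(9.3−8.1)²/(2·4.2²)) = 0.094986·exp(-0.04082) = 0.0911873] × [0.0535038] = 0.00487887
  p_C = [(1/(4.2·√(2π)))·exp(−(9.3−21.8)²/(2·4.2²)) = 0.094986·exp(-4.42885) = 0.00113301] × [0.00862478] = 9.77196e-06
Prior × likelihood for each component:
  π_A·p_A = 0.46 × 0.00393782 = 0.0018114
  π_B·p_B = 0.12 × 0.00487887 = 0.000585464
  π_C·p_C = 0.42 × 9.77196e-06 = 4.10422e-06
Normaliser: 0.0018114 + 0.000585464 + 4.10422e-06 = 0.00240097
P(Subgroup A | x₁,x₂) ≈ 0.7544

0.7544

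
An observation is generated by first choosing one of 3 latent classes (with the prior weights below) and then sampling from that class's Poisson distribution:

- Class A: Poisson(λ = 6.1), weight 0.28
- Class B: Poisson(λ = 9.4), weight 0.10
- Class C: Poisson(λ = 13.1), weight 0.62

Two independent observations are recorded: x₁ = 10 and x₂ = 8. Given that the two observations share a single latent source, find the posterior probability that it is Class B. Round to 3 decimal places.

0.299

The responsibility of component k is π_k f_k(x) divided by Σ_j π_j f_j(x).
Since both observations come from the same component, the likelihood for component k is f_k(x₁)·f_k(x₂).
  p_A = [e^(−6.1)·6.1^10/10! = 0.0440899] × [0.10664] = 0.00470176
  p_B = [e^(−9.4)·9.4^10/10! = 0.122786] × [0.125065] = 0.0153561
  p_C = [e^(−13.1)·13.1^10/10! = 0.0838865] × [0.0439939] = 0.00369049
Weight by the priors:
  π_A·p_A = 0.28 × 0.00470176 = 0.00131649
  π_B·p_B = 0.10 × 0.0153561 = 0.00153561
  π_C·p_C = 0.62 × 0.00369049 = 0.00228811
Denominator: 0.00131649 + 0.00153561 + 0.00228811 = 0.00514021
P(Class B | x) = 0.00153561 / 0.00514021 ≈ 0.299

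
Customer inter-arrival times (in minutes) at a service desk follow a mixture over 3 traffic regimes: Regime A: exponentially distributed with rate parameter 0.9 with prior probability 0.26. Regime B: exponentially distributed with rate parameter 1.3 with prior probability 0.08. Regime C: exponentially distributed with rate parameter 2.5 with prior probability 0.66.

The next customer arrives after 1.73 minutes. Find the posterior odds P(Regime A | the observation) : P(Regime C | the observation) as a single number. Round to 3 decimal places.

2.259

The posterior odds equal the prior odds times the likelihood ratio: (P(Z=i)/P(Z=j))·(f_i(x)/f_j(x)).
Exponential densities:
  f_A = 0.189691
  f_B = 0.137156
  f_C = 0.0330839
Posterior odds = (P(Z=A)·f_A) / (P(Z=C)·f_C) = (0.26·0.189691) / (0.66·0.0330839) = 0.0493196 / 0.0218354 ≈ 2.259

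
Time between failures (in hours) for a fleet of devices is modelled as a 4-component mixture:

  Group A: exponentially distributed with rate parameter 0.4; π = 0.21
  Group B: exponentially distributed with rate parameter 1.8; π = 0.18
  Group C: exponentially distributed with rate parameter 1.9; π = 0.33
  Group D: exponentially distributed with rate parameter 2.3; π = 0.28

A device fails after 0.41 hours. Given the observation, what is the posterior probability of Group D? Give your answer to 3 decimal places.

By Bayes' theorem, P(k | x) = π_k f_k(x) / Σ_j π_j f_j(x).
Exponential densities:
  f_A = 0.339497
  f_B = 0.860524
  f_C = 0.871843
  f_D = 0.895753
Weight by the priors:
  π_A·f_A = 0.21 × 0.339497 = 0.0712943
  π_B·f_B = 0.18 × 0.860524 = 0.154894
  π_C·f_C = 0.33 × 0.871843 = 0.287708
  π_D·f_D = 0.28 × 0.895753 = 0.250811
Normaliser: 0.0712943 + 0.154894 + 0.287708 + 0.250811 = 0.764708
P(Group D | the observation) ≈ 0.328

0.328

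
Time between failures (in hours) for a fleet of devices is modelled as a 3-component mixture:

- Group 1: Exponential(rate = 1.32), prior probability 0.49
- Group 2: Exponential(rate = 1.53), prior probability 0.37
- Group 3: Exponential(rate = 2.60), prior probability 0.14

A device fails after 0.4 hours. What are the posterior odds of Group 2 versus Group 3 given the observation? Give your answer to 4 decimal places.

Since P(k|x) ∝ P(Z=k) f_k(x), the posterior odds are P(Z=i) f_i(x) / (P(Z=j) f_j(x)).
Evaluate each component's likelihood at the observed value:
  f_1 = 0.778514
  f_2 = 0.829666
  f_3 = 0.918982
Posterior odds = (P(Z=2)·f_2) / (P(Z=3)·f_3) = (0.37·0.829666) / (0.14·0.918982) = 0.306976 / 0.128658 ≈ 2.3860

2.3860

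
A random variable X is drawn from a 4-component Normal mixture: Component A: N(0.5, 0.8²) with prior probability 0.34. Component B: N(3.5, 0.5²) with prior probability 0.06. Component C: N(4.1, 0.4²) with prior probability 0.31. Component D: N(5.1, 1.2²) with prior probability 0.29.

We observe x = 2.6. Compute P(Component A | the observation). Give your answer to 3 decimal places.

0.207

By Bayes' theorem, P(k | x) = w_k f_k(x) / Σ_j w_j f_j(x).
Evaluate each component's likelihood at the observed value:
  L_A = (1/(0.8·√(2π)))·exp(−(2.6−0.5)²/(2·0.8²)) = 0.498678·exp(-3.44531) = 0.0159052
  L_B = (1/(0.5·√(2π)))·exp(−(2.6−3.5)²/(2·0.5²)) = 0.797885·exp(-1.62000) = 0.1579
  L_C = (1/(0.4·√(2π)))·exp(−(2.6−4.1)²/(2·0.4²)) = 0.997356·exp(-7.03125) = 0.000881489
  L_D = (1/(1.2·√(2π)))·exp(−(2.6−5.1)²/(2·1.2²)) = 0.332452·exp(-2.17014) = 0.0379533
Prior × likelihood for each component:
  w_A·L_A = 0.34 × 0.0159052 = 0.00540778
  w_B·L_B = 0.06 × 0.1579 = 0.00947402
  w_C·L_C = 0.31 × 0.000881489 = 0.000273262
  w_D·L_D = 0.29 × 0.0379533 = 0.0110065
Normaliser: 0.00540778 + 0.00947402 + 0.000273262 + 0.0110065 = 0.0261615
P(Component A | 2.6) = 0.00540778 / 0.0261615 ≈ 0.207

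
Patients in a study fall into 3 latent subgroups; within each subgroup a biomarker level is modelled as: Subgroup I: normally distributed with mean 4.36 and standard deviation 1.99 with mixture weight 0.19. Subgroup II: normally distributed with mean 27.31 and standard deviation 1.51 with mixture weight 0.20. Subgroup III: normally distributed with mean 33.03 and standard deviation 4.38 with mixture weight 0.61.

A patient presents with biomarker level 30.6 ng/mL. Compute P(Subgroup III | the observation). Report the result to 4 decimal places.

Apply Bayes' rule: the posterior for each component is proportional to its prior times its likelihood at x.
Component likelihoods at x = 30.6 ng/mL:
  f_I = 3.52322e-39
  f_II = 0.0246088
  f_III = 0.0780906
Weight by the priors:
  P(Z=I)·f_I = 0.19 × 3.52322e-39 = 6.69412e-40
  P(Z=II)·f_II = 0.20 × 0.0246088 = 0.00492176
  P(Z=III)·f_III = 0.61 × 0.0780906 = 0.0476353
Normaliser: 6.69412e-40 + 0.00492176 + 0.0476353 = 0.052557
P(Subgroup III | 30.6 ng/mL) ≈ 0.9064

0.9064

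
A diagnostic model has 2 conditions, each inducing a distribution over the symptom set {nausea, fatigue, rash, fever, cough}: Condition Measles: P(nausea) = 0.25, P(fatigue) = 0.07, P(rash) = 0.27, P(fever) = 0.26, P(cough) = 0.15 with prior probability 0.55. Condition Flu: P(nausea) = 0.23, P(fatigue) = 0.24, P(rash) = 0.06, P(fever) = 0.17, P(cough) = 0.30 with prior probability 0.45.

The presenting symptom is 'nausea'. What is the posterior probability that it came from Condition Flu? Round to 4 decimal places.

0.4295

P(component k | x) = w_k·f_k(x) / marginal(x), where marginal(x) = Σ_j w_j·f_j(x).
Categorical probabilities:
  L_Measles = 0.25
  L_Flu = 0.23
Prior × likelihood for each component:
  w_Measles·L_Measles = 0.55 × 0.25 = 0.1375
  w_Flu·L_Flu = 0.45 × 0.23 = 0.1035
Denominator: 0.1375 + 0.1035 = 0.241
So the posterior for Condition Flu is 0.1035 / 0.241 ≈ 0.4295.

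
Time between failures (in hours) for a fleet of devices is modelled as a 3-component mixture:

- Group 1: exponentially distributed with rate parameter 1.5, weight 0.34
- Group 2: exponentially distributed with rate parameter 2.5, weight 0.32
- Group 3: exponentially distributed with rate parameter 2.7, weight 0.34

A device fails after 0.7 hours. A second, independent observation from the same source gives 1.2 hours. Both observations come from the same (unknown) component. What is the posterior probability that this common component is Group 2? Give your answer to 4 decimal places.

0.2270

P(component k | x) = π_k·f_k(x) / marginal(x), where marginal(x) = Σ_j π_j·f_j(x).
Since both observations come from the same component, the likelihood for component k is f_k(x₁)·f_k(x₂).
  p_1 = [1.5·e^(−1.5·0.7) = 1.5·e^(−1.0500) = 0.524907] × [0.247948] = 0.13015
  p_2 = [2.5·e^(−2.5·0.7) = 2.5·e^(−1.7500) = 0.434435] × [0.124468] = 0.0540731
  p_3 = [2.7·e^(−2.7·0.7) = 2.7·e^(−1.8900) = 0.407894] × [0.105743] = 0.0431317
Multiply by the mixture weights:
  π_1·p_1 = 0.34 × 0.13015 = 0.0442509
  π_2·p_2 = 0.32 × 0.0540731 = 0.0173034
  π_3·p_3 = 0.34 × 0.0431317 = 0.0146648
Evidence: 0.0442509 + 0.0173034 + 0.0146648 = 0.0762191
So the posterior for Group 2 is 0.0173034 / 0.0762191 ≈ 0.2270.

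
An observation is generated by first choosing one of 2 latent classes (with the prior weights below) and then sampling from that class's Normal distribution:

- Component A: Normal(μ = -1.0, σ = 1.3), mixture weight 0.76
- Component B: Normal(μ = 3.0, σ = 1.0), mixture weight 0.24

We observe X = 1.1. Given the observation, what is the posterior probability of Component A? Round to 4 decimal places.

0.8007

By Bayes' theorem, P(k | x) = w_k f_k(x) / Σ_j w_j f_j(x).
Normal densities:
  L_A = (1/(1.3·√(2π)))·exp(−(1.1−-1.0)²/(2·1.3²)) = 0.306879·exp(-1.30473) = 0.0832392
  L_B = (1/(1.0·√(2π)))·exp(−(1.1−3.0)²/(2·1.0²)) = 0.398942·exp(-1.80500) = 0.0656158
Unnormalised posteriors:
  w_A·L_A = 0.76 × 0.0832392 = 0.0632618
  w_B·L_B = 0.24 × 0.0656158 = 0.0157478
Denominator: 0.0632618 + 0.0157478 = 0.0790096
P(Component A | the observation) = 0.0632618 / 0.0790096 ≈ 0.8007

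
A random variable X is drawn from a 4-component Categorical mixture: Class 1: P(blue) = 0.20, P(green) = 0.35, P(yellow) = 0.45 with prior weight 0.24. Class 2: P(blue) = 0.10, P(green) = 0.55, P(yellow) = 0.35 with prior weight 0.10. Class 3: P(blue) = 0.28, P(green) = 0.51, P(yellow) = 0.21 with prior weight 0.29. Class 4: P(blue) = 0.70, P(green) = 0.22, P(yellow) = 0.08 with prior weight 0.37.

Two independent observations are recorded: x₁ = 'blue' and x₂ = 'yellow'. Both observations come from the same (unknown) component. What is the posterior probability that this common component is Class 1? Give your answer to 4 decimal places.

0.3436

P(component k | x) = π_k·f_k(x) / marginal(x), where marginal(x) = Σ_j π_j·f_j(x).
Since both observations come from the same component, the likelihood for component k is f_k(x₁)·f_k(x₂).
  f_1 = [0.2] × [0.45] = 0.09
  f_2 = [0.1] × [0.35] = 0.035
  f_3 = [0.28] × [0.21] = 0.0588
  f_4 = [0.7] × [0.08] = 0.056
Prior × likelihood for each component:
  π_1·f_1 = 0.24 × 0.09 = 0.0216
  π_2·f_2 = 0.10 × 0.035 = 0.0035
  π_3·f_3 = 0.29 × 0.0588 = 0.017052
  π_4·f_4 = 0.37 × 0.056 = 0.02072
Denominator: 0.0216 + 0.0035 + 0.017052 + 0.02072 = 0.062872
P(Class 1 | x₁,x₂) ≈ 0.3436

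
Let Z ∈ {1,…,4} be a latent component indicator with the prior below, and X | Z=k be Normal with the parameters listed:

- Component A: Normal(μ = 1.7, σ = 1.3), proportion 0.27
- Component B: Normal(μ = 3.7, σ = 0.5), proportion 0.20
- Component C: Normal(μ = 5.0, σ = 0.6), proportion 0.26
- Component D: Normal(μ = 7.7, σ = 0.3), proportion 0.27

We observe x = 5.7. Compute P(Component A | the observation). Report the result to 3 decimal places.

Apply Bayes' rule: the posterior for each component is proportional to its prior times its likelihood at x.
Normal densities:
  L_A = 0.00269858
  L_B = 0.00026766
  L_C = 0.336664
  L_D = 2.9703e-10
Multiply by the mixture weights:
  w_A·L_A = 0.27 × 0.00269858 = 0.000728616
  w_B·L_B = 0.20 × 0.00026766 = 5.35321e-05
  w_C·L_C = 0.26 × 0.336664 = 0.0875328
  w_D·L_D = 0.27 × 2.9703e-10 = 8.01981e-11
Sum: 0.000728616 + 5.35321e-05 + 0.0875328 + 8.01981e-11 = 0.0883149
Responsibility of Component A: 0.000728616 / 0.0883149 ≈ 0.008

0.008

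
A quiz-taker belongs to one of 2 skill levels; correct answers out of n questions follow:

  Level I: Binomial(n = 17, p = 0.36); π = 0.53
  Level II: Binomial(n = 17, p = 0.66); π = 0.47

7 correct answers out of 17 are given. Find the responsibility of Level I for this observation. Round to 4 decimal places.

0.9005

Posterior ∝ prior × likelihood, so P(k | x) ∝ w_k f_k(x); normalise over all components.
Binomial probabilities:
  L_I = C(17,7)·0.36^7·0.64^10 = 19448·0.000783642·0.0115292 = 0.175708
  L_II = C(17,7)·0.66^7·0.34^10 = 19448·0.0545516·2.06438e-05 = 0.0219014
Unnormalised posteriors:
  w_I·L_I = 0.53 × 0.175708 = 0.0931254
  w_II·L_II = 0.47 × 0.0219014 = 0.0102937
Marginal: 0.0931254 + 0.0102937 = 0.103419
So the posterior for Level I is 0.0931254 / 0.103419 ≈ 0.9005.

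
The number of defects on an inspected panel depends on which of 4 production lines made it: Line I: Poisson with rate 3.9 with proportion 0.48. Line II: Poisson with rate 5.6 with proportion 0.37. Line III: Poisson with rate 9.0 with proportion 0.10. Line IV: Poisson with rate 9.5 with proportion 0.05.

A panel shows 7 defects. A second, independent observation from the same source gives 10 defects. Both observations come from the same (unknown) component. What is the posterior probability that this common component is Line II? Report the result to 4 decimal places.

0.4027

P(component k | x) = w_k·f_k(x) / marginal(x), where marginal(x) = Σ_j w_j·f_j(x).
Since both observations come from the same component, the likelihood for component k is f_k(x₁)·f_k(x₂).
  L_I = [0.0551154] × [0.00454082] = 0.000250269
  L_II = [0.126717] × [0.0309078] = 0.00391656
  L_III = [0.117116] × [0.11858] = 0.0138876
  L_IV = [0.103714] × [0.123502] = 0.0128089
Weight by the priors:
  w_I·L_I = 0.48 × 0.000250269 = 0.000120129
  w_II·L_II = 0.37 × 0.00391656 = 0.00144913
  w_III·L_III = 0.10 × 0.0138876 = 0.00138876
  w_IV·L_IV = 0.05 × 0.0128089 = 0.000640446
Evidence: 0.000120129 + 0.00144913 + 0.00138876 + 0.000640446 = 0.00359847
P(Line II | x₁,x₂) ≈ 0.4027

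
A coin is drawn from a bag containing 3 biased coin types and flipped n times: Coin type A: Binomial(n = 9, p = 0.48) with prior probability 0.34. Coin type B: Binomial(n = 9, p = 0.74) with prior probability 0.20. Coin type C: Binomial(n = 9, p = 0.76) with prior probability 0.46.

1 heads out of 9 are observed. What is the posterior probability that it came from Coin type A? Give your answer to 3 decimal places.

Apply Bayes' rule: the posterior for each component is proportional to its prior times its likelihood at x.
Binomial probabilities:
  L_A = C(9,1)·0.48^1·0.52^8 = 9·0.48·0.00534597 = 0.0230946
  L_B = C(9,1)·0.74^1·0.26^8 = 9·0.74·2.08827e-05 = 0.000139079
  L_C = C(9,1)·0.76^1·0.24^8 = 9·0.76·1.10075e-05 = 7.52915e-05
Prior × likelihood for each component:
  π_A·L_A = 0.34 × 0.0230946 = 0.00785216
  π_B·L_B = 0.20 × 0.000139079 = 2.78158e-05
  π_C·L_C = 0.46 × 7.52915e-05 = 3.46341e-05
Sum: 0.00785216 + 2.78158e-05 + 3.46341e-05 = 0.00791461
P(Coin type A | 1 heads out of 9) ≈ 0.992

0.992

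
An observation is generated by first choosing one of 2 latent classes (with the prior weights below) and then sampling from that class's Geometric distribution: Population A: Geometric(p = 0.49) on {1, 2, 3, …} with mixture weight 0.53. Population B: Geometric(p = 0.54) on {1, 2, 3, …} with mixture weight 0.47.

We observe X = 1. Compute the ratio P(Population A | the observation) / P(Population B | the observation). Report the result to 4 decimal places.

Only the two components matter; the odds are (π_i f_i(x)) / (π_j f_j(x)).
Component likelihoods at x = 1:
  L_A = 0.49·(1−0.49)^0 = 0.49·1 = 0.49
  L_B = 0.54·(1−0.54)^0 = 0.54·1 = 0.54
Odds = (0.53/0.47) × (0.49/0.54) = 1.12766 × 0.907407 ≈ 1.0232

1.0232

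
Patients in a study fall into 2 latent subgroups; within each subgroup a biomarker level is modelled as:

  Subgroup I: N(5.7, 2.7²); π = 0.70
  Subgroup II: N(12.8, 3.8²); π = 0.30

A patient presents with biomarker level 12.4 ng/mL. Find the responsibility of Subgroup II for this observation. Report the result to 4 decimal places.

The responsibility of component k is w_k f_k(x) divided by Σ_j w_j f_j(x).
Evaluate each component's likelihood at the observed value:
  L_I = (1/(2.7·√(2π)))·exp(−(12.4−5.7)²/(2·2.7²)) = 0.147756·exp(-3.07888) = 0.00679842
  L_II = (1/(3.8·√(2π)))·exp(−(12.4−12.8)²/(2·3.8²)) = 0.104985·exp(-0.00554) = 0.104405
Unnormalised posteriors:
  w_I·L_I = 0.70 × 0.00679842 = 0.00475889
  w_II·L_II = 0.30 × 0.104405 = 0.0313214
Evidence: 0.00475889 + 0.0313214 = 0.0360803
Responsibility of Subgroup II: 0.0313214 / 0.0360803 ≈ 0.8681

0.8681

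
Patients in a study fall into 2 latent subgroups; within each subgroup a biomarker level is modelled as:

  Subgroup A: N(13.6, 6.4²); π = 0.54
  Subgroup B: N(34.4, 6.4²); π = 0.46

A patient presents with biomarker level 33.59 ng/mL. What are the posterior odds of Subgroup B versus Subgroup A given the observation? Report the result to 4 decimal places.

Only the two components matter; the odds are (P(Z=i) f_i(x)) / (P(Z=j) f_j(x)).
Evaluate each component's likelihood at the observed value:
  p_A = (1/(6.4·√(2π)))·exp(−(33.59−13.6)²/(2·6.4²)) = 0.062335·exp(-4.87793) = 0.000474539
  p_B = (1/(6.4·√(2π)))·exp(−(33.59−34.4)²/(2·6.4²)) = 0.062335·exp(-0.00801) = 0.0618375
0.0284452 / 0.000256251 ≈ 111.0054

111.0054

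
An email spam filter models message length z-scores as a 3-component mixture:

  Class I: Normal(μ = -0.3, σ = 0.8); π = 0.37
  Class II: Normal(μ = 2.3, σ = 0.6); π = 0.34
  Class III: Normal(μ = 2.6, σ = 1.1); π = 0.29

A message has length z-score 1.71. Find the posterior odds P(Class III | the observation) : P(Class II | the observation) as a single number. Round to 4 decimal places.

0.5439

Only the two components matter; the odds are (w_i f_i(x)) / (w_j f_j(x)).
Component likelihoods at x = 1.71:
  f_I = (1/(0.8·√(2π)))·exp(−(1.71−-0.3)²/(2·0.8²)) = 0.498678·exp(-3.15633) = 0.0212346
  f_II = (1/(0.6·√(2π)))·exp(−(1.71−2.3)²/(2·0.6²)) = 0.664904·exp(-0.48347) = 0.410005
  f_III = (1/(1.1·√(2π)))·exp(−(1.71−2.6)²/(2·1.1²)) = 0.362675·exp(-0.32731) = 0.261437
0.0758167 / 0.139402 ≈ 0.5439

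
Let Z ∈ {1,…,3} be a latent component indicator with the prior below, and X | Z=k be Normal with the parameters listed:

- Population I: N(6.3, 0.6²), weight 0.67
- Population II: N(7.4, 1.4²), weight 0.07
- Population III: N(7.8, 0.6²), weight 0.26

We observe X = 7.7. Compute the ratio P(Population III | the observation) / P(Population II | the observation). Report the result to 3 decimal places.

8.746

Only the two components matter; the odds are (P(Z=i) f_i(x)) / (P(Z=j) f_j(x)).
Normal densities:
  p_I = 0.0437031
  p_II = 0.278491
  p_III = 0.655733
Odds = (0.26/0.07) × (0.655733/0.278491) = 3.71429 × 2.35459 ≈ 8.746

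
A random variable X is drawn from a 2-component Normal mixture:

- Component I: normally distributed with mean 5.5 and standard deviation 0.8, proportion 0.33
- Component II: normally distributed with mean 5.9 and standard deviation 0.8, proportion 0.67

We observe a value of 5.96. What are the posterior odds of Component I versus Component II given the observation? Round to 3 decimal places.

Only the two components matter; the odds are (π_i f_i(x)) / (π_j f_j(x)).
Normal densities:
  p_I = (1/(0.8·√(2π)))·exp(−(5.96−5.5)²/(2·0.8²)) = 0.498678·exp(-0.16531) = 0.422694
  p_II = (1/(0.8·√(2π)))·exp(−(5.96−5.9)²/(2·0.8²)) = 0.498678·exp(-0.00281) = 0.497277
Odds = (0.33/0.67) × (0.422694/0.497277) = 0.492537 × 0.850016 ≈ 0.419

0.419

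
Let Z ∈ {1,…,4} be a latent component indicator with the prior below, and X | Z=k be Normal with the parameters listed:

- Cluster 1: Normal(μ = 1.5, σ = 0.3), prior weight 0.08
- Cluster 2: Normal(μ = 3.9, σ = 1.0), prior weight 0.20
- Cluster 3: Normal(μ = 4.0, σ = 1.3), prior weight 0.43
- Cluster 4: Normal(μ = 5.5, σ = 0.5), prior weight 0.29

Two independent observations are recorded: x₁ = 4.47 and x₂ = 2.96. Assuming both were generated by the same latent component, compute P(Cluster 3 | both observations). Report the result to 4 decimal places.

The responsibility of component k is w_k f_k(x) divided by Σ_j w_j f_j(x).
Since both observations come from the same component, the likelihood for component k is f_k(x₁)·f_k(x₂).
  L_1 = [(1/(0.3·√(2π)))·exp(−(4.47−1.5)²/(2·0.3²)) = 1.329808·exp(-49.00500) = 6.93726e-22] × [9.56703e-06] = 6.63689e-27
  L_2 = [(1/(1.0·√(2π)))·exp(−(4.47−3.9)²/(2·1.0²)) = 0.398942·exp(-0.16245) = 0.339124] × [0.256471] = 0.0869757
  L_3 = [(1/(1.3·√(2π)))·exp(−(4.47−4.0)²/(2·1.3²)) = 0.306879·exp(-0.06536) = 0.287464] × [0.22284] = 0.0640584
  L_4 = [(1/(0.5·√(2π)))·exp(−(4.47−5.5)²/(2·0.5²)) = 0.797885·exp(-2.12180) = 0.0955991] × [1.98679e-06] = 1.89935e-07
Weight by the priors:
  w_1·L_1 = 0.08 × 6.63689e-27 = 5.30951e-28
  w_2·L_2 = 0.20 × 0.0869757 = 0.0173951
  w_3·L_3 = 0.43 × 0.0640584 = 0.0275451
  w_4·L_4 = 0.29 × 1.89935e-07 = 5.50812e-08
Marginal: 5.30951e-28 + 0.0173951 + 0.0275451 + 5.50812e-08 = 0.0449403
So the posterior for Cluster 3 is 0.0275451 / 0.0449403 ≈ 0.6129.

0.6129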